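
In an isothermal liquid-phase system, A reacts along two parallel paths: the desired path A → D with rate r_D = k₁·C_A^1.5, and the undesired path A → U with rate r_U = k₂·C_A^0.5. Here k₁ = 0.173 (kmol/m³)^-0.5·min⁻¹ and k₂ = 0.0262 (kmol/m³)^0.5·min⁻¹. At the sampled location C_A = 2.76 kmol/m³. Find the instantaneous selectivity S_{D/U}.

18.2

S_{D/U} = r_D/r_U = (k₁·C_A^1.5)/(k₂·C_A^0.5) = (k₁/k₂)·C_A.
= (0.173×2.760^1.5) / (0.0262×2.760^0.5) = 0.7932/0.04353 = 18.2.
Since the desired path is higher order in A, keeping C_A high (PFR or concentrated feed) favours D.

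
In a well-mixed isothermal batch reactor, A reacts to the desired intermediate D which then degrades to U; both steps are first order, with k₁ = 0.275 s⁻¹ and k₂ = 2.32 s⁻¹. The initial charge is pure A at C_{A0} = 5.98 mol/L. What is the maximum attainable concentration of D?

0.532 mol/L

At the optimum, C_{D,max}/C_{A0} = (k₁/k₂)^[k₂/(k₂−k₁)].
= (0.275/2.32)^(2.32/(2.32−0.275)) = (0.1185)^(1.134) = 0.08898.
C_{D,max} = 0.08898×5.98 = 0.532 mol/L.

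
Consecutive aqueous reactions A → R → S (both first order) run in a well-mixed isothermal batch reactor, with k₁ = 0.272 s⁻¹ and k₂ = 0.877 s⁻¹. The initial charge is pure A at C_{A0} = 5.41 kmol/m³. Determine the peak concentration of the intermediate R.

For a first-order series the maximum intermediate yield is C_{R,max}/C_{A0} = (k₁/k₂)^[k₂/(k₂−k₁)].
= (0.272/0.877)^(0.877/(0.877−0.272)) = (0.3101)^(1.450) = 0.1832.
C_{R,max} = 0.1832×5.41 = 0.991 kmol/m³.

0.991 kmol/m³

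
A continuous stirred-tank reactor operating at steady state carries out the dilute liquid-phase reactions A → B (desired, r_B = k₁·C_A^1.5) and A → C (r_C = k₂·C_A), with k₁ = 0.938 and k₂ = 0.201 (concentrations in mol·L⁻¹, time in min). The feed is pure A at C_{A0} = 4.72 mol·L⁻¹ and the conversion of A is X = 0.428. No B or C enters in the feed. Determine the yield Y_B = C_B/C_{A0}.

0.379

Exit C_A = C_{A0}(1−X) = 4.72×0.572 = 2.700 mol·L⁻¹.
Rates in a CSTR are evaluated at the outlet concentration: r_B = 0.938×2.700^1.5 = 4.161, r_C = 0.201×2.700 = 0.5427.
Fraction of consumed A going to B: r_B/(r_B+r_C) = 0.8846.
C_B = 0.8846·C_{A0}·X = 0.8846×4.72×0.428 = 1.79 mol·L⁻¹; Y_B = C_B/C_{A0} = 0.379.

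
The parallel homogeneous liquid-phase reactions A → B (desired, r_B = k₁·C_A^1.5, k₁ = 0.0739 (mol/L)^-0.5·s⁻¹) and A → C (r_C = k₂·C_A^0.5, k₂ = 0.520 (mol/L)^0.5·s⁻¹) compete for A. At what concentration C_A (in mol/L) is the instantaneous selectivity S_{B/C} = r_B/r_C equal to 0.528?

S_{B/C} = (k₁/k₂)·C_A ⇒ C_A = S·k₂/k₁.
= 0.528×0.520/0.0739 = 3.72 mol/L.

3.72 mol/L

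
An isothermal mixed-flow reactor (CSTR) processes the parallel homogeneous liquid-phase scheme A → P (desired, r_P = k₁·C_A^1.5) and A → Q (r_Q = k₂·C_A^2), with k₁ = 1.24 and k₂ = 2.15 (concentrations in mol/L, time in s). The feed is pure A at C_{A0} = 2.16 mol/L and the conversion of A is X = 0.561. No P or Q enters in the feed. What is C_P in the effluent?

Exit C_A = C_{A0}(1−X) = 2.16×0.439 = 0.9482 mol/L.
A CSTR operates uniformly at the exit composition, giving r_P = 1.145 and r_Q = 1.933 (each k·C_A^n at C_A = 0.9482).
Fraction of consumed A going to P: r_P/(r_P+r_Q) = 0.3720.
C_P = 0.3720·C_{A0}·X = 0.3720×2.16×0.561 = 0.451 mol/L.

0.451 mol/L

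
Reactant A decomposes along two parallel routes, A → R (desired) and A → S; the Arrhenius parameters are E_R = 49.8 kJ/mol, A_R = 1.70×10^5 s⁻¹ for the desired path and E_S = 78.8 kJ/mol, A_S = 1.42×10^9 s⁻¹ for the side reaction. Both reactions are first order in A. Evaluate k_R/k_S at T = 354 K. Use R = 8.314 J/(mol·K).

2.28

Since both paths have the same order in A, the concentration cancels and S_{R/S} = k_R/k_S = (A_R/A_S)·exp[(E_S−E_R)/(RT)].
(E_S−E_R)/(RT) = (78.8−49.8)×10³/(8.314×354) = 29000/2943 = 9.853.
k_R/k_S = (1.70×10^5/1.42×10^9)·exp(9.853) = 1.197×10^-4 × 19022 = 2.28.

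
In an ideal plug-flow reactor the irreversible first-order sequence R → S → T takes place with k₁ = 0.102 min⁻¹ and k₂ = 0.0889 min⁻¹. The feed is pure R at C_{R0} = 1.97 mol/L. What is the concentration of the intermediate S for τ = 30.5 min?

The intermediate concentration in a first-order A→B→C sequence is C_S = k₁C_{R0}(e^(−k₁τ) − e^(−k₂τ))/(k₂−k₁).
e^(−k₁τ) = e^(−0.102×30.5) = e^(−3.111) = 0.04456; e^(−k₂τ) = e^(−2.711) = 0.06644.
C_S = 0.102×1.97/(0.0889−0.102) × (0.04456−0.06644) = (-15.34)×(-0.02188) = 0.3357 mol/L.

0.336 mol/L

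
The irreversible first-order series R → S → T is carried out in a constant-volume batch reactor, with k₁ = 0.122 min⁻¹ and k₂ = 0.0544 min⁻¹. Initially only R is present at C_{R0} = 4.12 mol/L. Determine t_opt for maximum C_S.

For first-order series the maximum of C_S occurs at t_opt = ln(k₂/k₁)/(k₂−k₁).
= ln(0.0544/0.122)/(0.0544−0.122) = ln(0.4459)/-0.06760 = -0.8077/-0.06760 = 11.9 min.

11.9 min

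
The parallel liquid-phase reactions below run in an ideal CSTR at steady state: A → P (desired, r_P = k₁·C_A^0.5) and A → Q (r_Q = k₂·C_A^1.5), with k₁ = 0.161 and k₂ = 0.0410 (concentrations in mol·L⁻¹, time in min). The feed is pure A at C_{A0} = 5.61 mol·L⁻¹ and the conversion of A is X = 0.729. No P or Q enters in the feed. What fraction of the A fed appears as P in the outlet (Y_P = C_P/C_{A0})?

0.526

Exit C_A = C_{A0}(1−X) = 5.61×0.271 = 1.520 mol·L⁻¹.
In a CSTR the entire volume is at exit conditions, so r_P = 0.161×1.520^0.5 = 0.1985 and r_Q = 0.0410×1.520^1.5 = 0.07686.
Fraction of consumed A going to P: r_P/(r_P+r_Q) = 0.7209.
C_P = 0.7209·C_{A0}·X = 0.7209×5.61×0.729 = 2.95 mol·L⁻¹; Y_P = C_P/C_{A0} = 0.526.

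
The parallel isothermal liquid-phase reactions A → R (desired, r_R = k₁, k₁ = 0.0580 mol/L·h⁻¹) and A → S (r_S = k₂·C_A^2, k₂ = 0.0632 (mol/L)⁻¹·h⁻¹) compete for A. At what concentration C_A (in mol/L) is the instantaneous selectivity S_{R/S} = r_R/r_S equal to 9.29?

S_{R/S} = (k₁/k₂)·C_A^-2 ⇒ C_A = (S·k₂/k₁)^(-0.5).
= (9.29×0.0632/0.0580)^(-0.5) = (10.12)^(-0.5) = 0.314 mol/L.

0.314 mol/L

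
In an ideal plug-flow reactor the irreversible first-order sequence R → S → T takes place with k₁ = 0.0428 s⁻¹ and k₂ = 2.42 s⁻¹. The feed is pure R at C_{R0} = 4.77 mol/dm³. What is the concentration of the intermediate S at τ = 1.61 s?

0.0784 mol/dm³

The intermediate concentration in a first-order A→B→C sequence is C_S = k₁C_{R0}(e^(−k₁τ) − e^(−k₂τ))/(k₂−k₁).
e^(−k₁τ) = e^(−0.0428×1.61) = e^(−0.06891) = 0.9334; e^(−k₂τ) = e^(−3.896) = 0.02032.
C_S = 0.0428×4.77/(2.42−0.0428) × (0.9334−0.02032) = 0.08588×0.9131 = 0.07842 mol/dm³.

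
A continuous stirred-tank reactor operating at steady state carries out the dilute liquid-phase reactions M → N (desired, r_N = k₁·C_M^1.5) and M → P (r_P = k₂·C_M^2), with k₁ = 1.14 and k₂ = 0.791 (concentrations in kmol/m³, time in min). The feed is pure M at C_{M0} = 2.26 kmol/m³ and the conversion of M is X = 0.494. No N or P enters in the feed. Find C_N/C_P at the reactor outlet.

Exit C_M = C_{M0}(1−X) = 2.26×0.506 = 1.144 kmol/m³.
Rates in a CSTR are evaluated at the outlet concentration: r_N = 1.14×1.144^1.5 = 1.394, r_P = 0.791×1.144^2 = 1.034.
Overall selectivity = C_N/C_P = r_Nτ/(r_Pτ) = r_N/r_P = 1.35.

1.35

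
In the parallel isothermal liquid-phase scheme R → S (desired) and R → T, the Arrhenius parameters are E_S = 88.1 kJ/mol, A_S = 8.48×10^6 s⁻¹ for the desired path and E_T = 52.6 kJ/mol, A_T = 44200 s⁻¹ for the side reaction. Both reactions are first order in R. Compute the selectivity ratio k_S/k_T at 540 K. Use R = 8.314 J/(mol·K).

Since both paths have the same order in R, the concentration cancels and S_{S/T} = k_S/k_T = (A_S/A_T)·exp[(E_T−E_S)/(RT)].
(E_T−E_S)/(RT) = (52.6−88.1)×10³/(8.314×540) = -35500/4490 = -7.907.
k_S/k_T = (8.48×10^6/44200)·exp(-7.907) = 191.9 × 3.681×10^-4 = 0.0706.
Since E_S > E_T, raising the temperature improves selectivity toward S.

0.0706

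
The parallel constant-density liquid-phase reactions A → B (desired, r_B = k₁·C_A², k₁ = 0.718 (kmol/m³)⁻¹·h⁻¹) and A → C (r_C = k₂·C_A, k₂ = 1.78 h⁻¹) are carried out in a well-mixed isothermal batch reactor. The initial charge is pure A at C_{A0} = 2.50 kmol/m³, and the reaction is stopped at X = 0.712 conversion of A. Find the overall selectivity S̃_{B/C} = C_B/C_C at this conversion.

0.623

C_A = C_{A0}(1−X) = 0.7200 kmol/m³.
Along a PFR/batch, dC_C/dC_A = −r_C/(r_B+r_C) = −k₂/(k₂+k₁·C_A).
Integrating from C_{A0} to C_A: C_C = (1.78/0.718)·ln[(1.78+0.718·2.50)/(1.78+0.718·0.720)] = 2.479·ln(3.575/2.297) = 1.097 kmol/m³.
Then C_B = (C_{A0}−C_A) − C_C = 1.780 − 1.097 = 0.6833 kmol/m³.
S̃_{B/C} = C_B/C_C = 0.6833/1.097 = 0.623.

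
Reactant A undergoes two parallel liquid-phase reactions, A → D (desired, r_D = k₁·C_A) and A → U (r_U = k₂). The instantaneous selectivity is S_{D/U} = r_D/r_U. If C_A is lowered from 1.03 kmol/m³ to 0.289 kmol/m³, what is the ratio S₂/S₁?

0.281

S_{D/U} = (k₁/k₂)·C_A, so S₂/S₁ = (C_{A,2}/C_{A,1}).
= 0.289/1.03 = 0.281.
Selectivity toward D falls as C_A falls — high-concentration operation is favoured.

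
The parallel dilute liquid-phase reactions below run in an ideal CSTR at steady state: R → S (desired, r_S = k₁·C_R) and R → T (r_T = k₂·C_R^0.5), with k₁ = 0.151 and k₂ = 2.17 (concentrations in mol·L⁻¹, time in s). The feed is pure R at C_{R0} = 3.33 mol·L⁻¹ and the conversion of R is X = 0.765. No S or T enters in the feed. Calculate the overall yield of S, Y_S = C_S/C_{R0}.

Exit C_R = C_{R0}(1−X) = 3.33×0.235 = 0.7825 mol·L⁻¹.
A CSTR operates uniformly at the exit composition, giving r_S = 0.1182 and r_T = 1.920 (each k·C_R^n at C_R = 0.7825).
Fraction of consumed R going to S: r_S/(r_S+r_T) = 0.05799.
C_S = 0.05799·C_{R0}·X = 0.05799×3.33×0.765 = 0.148 mol·L⁻¹; Y_S = C_S/C_{R0} = 0.0444.

0.0444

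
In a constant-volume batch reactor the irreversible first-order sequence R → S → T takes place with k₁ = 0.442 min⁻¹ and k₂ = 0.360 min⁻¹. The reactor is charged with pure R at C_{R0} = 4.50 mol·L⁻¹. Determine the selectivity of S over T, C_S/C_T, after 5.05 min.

0.498

Solving the coupled first-order balances gives C_S(t) = [k₁/(k₂−k₁)]·C_{R0}·(e^(−k₁t) − e^(−k₂t)).
e^(−k₁t) = e^(−0.442×5.05) = e^(−2.232) = 0.1073; e^(−k₂t) = e^(−1.818) = 0.1624.
C_S = 0.442×4.50/(0.360−0.442) × (0.1073−0.1624) = (-24.26)×(-0.05505) = 1.335 mol·L⁻¹.
C_R = C_{R0}e^(−k₁t) = 0.4829 mol·L⁻¹, so C_T = C_{R0}−C_R−C_S = 2.682 mol·L⁻¹; C_S/C_T = 0.498.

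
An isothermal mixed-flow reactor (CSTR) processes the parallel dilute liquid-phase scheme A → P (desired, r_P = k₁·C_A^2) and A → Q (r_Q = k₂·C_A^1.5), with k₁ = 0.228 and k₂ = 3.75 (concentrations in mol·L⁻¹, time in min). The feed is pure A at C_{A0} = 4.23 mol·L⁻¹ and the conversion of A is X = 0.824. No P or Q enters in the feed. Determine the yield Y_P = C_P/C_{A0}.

Exit C_A = C_{A0}(1−X) = 4.23×0.176 = 0.7445 mol·L⁻¹.
A CSTR operates uniformly at the exit composition, giving r_P = 0.1264 and r_Q = 2.409 (each k·C_A^n at C_A = 0.7445).
Fraction of consumed A going to P: r_P/(r_P+r_Q) = 0.04985.
C_P = 0.04985·C_{A0}·X = 0.04985×4.23×0.824 = 0.174 mol·L⁻¹; Y_P = C_P/C_{A0} = 0.0411.

0.0411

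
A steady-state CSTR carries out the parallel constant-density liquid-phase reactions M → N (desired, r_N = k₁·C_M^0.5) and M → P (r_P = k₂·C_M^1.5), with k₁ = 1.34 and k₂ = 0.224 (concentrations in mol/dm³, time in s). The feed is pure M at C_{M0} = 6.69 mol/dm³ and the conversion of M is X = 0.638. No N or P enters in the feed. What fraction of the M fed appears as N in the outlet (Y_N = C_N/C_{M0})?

Exit C_M = C_{M0}(1−X) = 6.69×0.362 = 2.422 mol/dm³.
In a CSTR the entire volume is at exit conditions, so r_N = 1.34×2.422^0.5 = 2.085 and r_P = 0.224×2.422^1.5 = 0.8442.
Fraction of consumed M going to N: r_N/(r_N+r_P) = 0.7118.
C_N = 0.7118·C_{M0}·X = 0.7118×6.69×0.638 = 3.04 mol/dm³; Y_N = C_N/C_{M0} = 0.454.

0.454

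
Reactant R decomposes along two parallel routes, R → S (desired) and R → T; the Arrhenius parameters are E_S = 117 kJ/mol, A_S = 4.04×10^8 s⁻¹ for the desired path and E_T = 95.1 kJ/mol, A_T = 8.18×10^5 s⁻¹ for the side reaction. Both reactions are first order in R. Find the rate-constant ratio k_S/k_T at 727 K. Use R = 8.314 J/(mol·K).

13.2

k_S/k_T = (A_S/A_T)·exp[−(E_S−E_T)/(RT)] = (A_S/A_T)·exp[(E_T−E_S)/(RT)].
(E_T−E_S)/(RT) = (95.1−117)×10³/(8.314×727) = -21900/6044 = -3.623.
k_S/k_T = (4.04×10^8/8.18×10^5)·exp(-3.623) = 493.9 × 0.02670 = 13.2.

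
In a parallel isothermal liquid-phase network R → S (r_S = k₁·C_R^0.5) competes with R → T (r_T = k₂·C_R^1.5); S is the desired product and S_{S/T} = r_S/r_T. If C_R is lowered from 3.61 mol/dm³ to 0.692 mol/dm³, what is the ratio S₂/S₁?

S_{S/T} = (k₁/k₂)·C_R⁻¹, so S₂/S₁ = (C_{R,2}/C_{R,1})⁻¹.
= 3.61/0.692 = 5.22.

5.22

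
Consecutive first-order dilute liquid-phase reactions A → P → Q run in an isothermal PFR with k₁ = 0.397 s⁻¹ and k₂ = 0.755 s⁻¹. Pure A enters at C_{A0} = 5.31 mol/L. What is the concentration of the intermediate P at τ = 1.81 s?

1.37 mol/L

For first-order series with pure A initially, C_P(τ) = k₁C_{A0}/(k₂−k₁)·(e^(−k₁τ) − e^(−k₂τ)).
e^(−k₁τ) = e^(−0.397×1.81) = e^(−0.7186) = 0.4874; e^(−k₂τ) = e^(−1.367) = 0.2550.
C_P = 0.397×5.31/(0.755−0.397) × (0.4874−0.2550) = 5.888×0.2325 = 1.369 mol/L.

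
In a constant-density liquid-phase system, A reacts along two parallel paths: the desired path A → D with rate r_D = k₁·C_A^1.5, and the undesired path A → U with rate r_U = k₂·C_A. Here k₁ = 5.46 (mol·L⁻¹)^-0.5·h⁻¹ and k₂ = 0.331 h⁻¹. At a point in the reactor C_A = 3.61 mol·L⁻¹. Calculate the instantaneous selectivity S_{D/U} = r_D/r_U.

S_{D/U} = r_D/r_U = (k₁·C_A^1.5)/(k₂·C_A) = (k₁/k₂)·C_A^0.5.
= (5.46×3.610^1.5) / (0.331×3.610) = 37.45/1.195 = 31.3.

31.3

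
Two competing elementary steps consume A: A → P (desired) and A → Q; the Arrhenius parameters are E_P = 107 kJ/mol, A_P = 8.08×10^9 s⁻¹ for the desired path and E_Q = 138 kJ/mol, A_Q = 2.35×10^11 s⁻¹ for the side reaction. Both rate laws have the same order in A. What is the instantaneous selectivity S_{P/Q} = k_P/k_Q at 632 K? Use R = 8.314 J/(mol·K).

With equal orders, S_{P/Q} = k_P/k_Q = (A_P/A_Q)·exp[(E_Q−E_P)/(RT)].
(E_Q−E_P)/(RT) = (138−107)×10³/(8.314×632) = 31000/5254 = 5.900.
k_P/k_Q = (8.08×10^9/2.35×10^11)·exp(5.900) = 0.03438 × 365.0 = 12.5.
Since E_P < E_Q, lowering the temperature improves selectivity toward P.

12.5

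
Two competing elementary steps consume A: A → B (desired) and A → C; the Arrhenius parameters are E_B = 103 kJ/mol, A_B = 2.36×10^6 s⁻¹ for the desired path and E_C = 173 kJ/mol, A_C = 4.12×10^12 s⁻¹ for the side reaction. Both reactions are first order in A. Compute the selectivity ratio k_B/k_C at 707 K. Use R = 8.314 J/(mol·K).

0.0851

k_B/k_C = (A_B/A_C)·exp[−(E_B−E_C)/(RT)] = (A_B/A_C)·exp[(E_C−E_B)/(RT)].
(E_C−E_B)/(RT) = (173−103)×10³/(8.314×707) = 70000/5878 = 11.91.
k_B/k_C = (2.36×10^6/4.12×10^12)·exp(11.91) = 5.728×10^-7 × 1.486×10^5 = 0.0851.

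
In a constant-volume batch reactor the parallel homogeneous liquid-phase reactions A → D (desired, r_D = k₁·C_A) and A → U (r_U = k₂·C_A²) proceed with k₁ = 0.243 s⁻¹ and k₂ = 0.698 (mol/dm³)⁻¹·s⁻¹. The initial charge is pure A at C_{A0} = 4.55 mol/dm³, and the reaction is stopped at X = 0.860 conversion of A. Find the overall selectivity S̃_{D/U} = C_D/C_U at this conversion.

0.166

C_A = C_{A0}(1−X) = 0.6370 mol/dm³.
Along a PFR/batch, dC_D/dC_A = −r_D/(r_D+r_U) = −k₁/(k₁+k₂·C_A).
Integrating from C_{A0} to C_A: C_D = (0.243/0.698)·ln[(0.243+0.698·4.55)/(0.243+0.698·0.637)] = 0.3481·ln(3.419/0.6876) = 0.5584 mol/dm³.
C_U = (C_{A0}−C_A)−C_D = 3.355 mol/dm³; S̃_{D/U} = 0.5584/3.355 = 0.166.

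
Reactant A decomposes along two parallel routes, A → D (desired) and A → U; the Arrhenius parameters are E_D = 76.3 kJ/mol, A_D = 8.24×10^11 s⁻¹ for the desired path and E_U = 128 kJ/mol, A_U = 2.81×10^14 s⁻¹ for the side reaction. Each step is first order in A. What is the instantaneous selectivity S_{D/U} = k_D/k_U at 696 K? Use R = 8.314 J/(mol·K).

With equal orders, S_{D/U} = k_D/k_U = (A_D/A_U)·exp[(E_U−E_D)/(RT)].
(E_U−E_D)/(RT) = (128−76.3)×10³/(8.314×696) = 51700/5787 = 8.935.
k_D/k_U = (8.24×10^11/2.81×10^14)·exp(8.935) = 0.002932 × 7590 = 22.3.

22.3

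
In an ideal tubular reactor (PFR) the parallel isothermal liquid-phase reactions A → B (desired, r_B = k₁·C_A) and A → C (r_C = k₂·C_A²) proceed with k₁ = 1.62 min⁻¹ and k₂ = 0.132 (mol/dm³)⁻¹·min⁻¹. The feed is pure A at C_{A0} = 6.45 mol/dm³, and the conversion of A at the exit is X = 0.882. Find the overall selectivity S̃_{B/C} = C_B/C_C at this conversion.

C_A = C_{A0}(1−X) = 0.7611 mol/dm³.
Along a PFR/batch, dC_B/dC_A = −r_B/(r_B+r_C) = −k₁/(k₁+k₂·C_A).
Integrating from C_{A0} to C_A: C_B = (1.62/0.132)·ln[(1.62+0.132·6.45)/(1.62+0.132·0.761)] = 12.27·ln(2.471/1.720) = 4.445 mol/dm³.
C_C = (C_{A0}−C_A)−C_B = 1.244 mol/dm³; S̃_{B/C} = 4.445/1.244 = 3.57.

3.57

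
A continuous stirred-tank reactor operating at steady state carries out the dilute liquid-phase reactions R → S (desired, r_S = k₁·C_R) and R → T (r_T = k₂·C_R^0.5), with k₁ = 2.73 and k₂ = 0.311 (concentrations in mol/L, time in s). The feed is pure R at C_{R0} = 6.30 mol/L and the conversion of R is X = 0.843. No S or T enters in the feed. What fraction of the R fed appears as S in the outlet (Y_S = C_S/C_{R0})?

Exit C_R = C_{R0}(1−X) = 6.30×0.157 = 0.9891 mol/L.
A CSTR operates uniformly at the exit composition, giving r_S = 2.700 and r_T = 0.3093 (each k·C_R^n at C_R = 0.9891).
Fraction of consumed R going to S: r_S/(r_S+r_T) = 0.8972.
C_S = 0.8972·C_{R0}·X = 0.8972×6.30×0.843 = 4.77 mol/L; Y_S = C_S/C_{R0} = 0.756.

0.756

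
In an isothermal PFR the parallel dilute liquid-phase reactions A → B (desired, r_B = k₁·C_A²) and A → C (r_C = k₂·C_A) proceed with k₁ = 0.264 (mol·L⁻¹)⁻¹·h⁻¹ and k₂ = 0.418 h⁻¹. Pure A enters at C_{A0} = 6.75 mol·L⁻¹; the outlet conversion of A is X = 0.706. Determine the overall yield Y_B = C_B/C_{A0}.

C_A = C_{A0}(1−X) = 1.985 mol·L⁻¹.
Along a PFR/batch, dC_C/dC_A = −r_C/(r_B+r_C) = −k₂/(k₂+k₁·C_A).
Integrating from C_{A0} to C_A: C_C = (0.418/0.264)·ln[(0.418+0.264·6.75)/(0.418+0.264·1.98)] = 1.583·ln(2.200/0.9419) = 1.343 mol·L⁻¹.
Then C_B = (C_{A0}−C_A) − C_C = 4.765 − 1.343 = 3.422 mol·L⁻¹.
Y_B = C_B/C_{A0} = 3.422/6.75 = 0.507.

0.507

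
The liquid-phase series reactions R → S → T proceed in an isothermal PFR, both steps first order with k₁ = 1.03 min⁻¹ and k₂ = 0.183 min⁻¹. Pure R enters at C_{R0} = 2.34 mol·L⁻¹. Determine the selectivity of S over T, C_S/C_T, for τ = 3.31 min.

For first-order series with pure R initially, C_S(τ) = k₁C_{R0}/(k₂−k₁)·(e^(−k₁τ) − e^(−k₂τ)).
e^(−k₁τ) = e^(−1.03×3.31) = e^(−3.409) = 0.03306; e^(−k₂τ) = e^(−0.6057) = 0.5457.
C_S = 1.03×2.34/(0.183−1.03) × (0.03306−0.5457) = (-2.846)×(-0.5126) = 1.459 mol·L⁻¹.
C_R = C_{R0}e^(−k₁τ) = 0.07737 mol·L⁻¹, so C_T = C_{R0}−C_R−C_S = 0.8040 mol·L⁻¹; C_S/C_T = 1.81.

1.81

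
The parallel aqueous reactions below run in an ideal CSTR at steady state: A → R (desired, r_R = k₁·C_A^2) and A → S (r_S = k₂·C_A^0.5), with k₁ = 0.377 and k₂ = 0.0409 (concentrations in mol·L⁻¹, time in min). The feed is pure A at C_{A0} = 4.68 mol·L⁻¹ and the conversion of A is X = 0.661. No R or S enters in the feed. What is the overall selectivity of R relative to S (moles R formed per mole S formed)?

18.4

Exit C_A = C_{A0}(1−X) = 4.68×0.339 = 1.587 mol·L⁻¹.
A CSTR operates uniformly at the exit composition, giving r_R = 0.9489 and r_S = 0.05152 (each k·C_A^n at C_A = 1.587).
Overall selectivity = C_R/C_S = r_Rτ/(r_Sτ) = r_R/r_S = 18.4.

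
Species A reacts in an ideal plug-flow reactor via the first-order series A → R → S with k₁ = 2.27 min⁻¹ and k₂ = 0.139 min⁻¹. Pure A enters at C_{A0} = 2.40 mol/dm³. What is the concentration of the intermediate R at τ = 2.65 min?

The intermediate concentration in a first-order A→B→C sequence is C_R = k₁C_{A0}(e^(−k₁τ) − e^(−k₂τ))/(k₂−k₁).
e^(−k₁τ) = e^(−2.27×2.65) = e^(−6.015) = 0.002441; e^(−k₂τ) = e^(−0.3684) = 0.6919.
C_R = 2.27×2.40/(0.139−2.27) × (0.002441−0.6919) = (-2.557)×(-0.6894) = 1.763 mol/dm³.

1.76 mol/dm³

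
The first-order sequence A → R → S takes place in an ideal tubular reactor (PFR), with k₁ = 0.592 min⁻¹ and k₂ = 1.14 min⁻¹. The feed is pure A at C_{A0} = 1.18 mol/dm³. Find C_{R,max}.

Evaluating C_R at τ_opt = ln(k₂/k₁)/(k₂−k₁) gives C_{R,max}/C_{A0} = (k₁/k₂)^[k₂/(k₂−k₁)].
= (0.592/1.14)^(1.14/(1.14−0.592)) = (0.5193)^(2.080) = 0.2558.
C_{R,max} = 0.2558×1.18 = 0.302 mol/dm³.

0.302 mol/dm³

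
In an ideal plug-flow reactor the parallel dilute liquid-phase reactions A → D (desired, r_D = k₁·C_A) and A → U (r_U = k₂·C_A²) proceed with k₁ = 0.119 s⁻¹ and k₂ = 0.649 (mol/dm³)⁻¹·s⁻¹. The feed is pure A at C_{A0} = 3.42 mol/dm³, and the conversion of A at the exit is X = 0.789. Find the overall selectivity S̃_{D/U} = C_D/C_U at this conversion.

0.104

C_A = C_{A0}(1−X) = 0.7216 mol/dm³.
Along a PFR/batch, dC_D/dC_A = −r_D/(r_D+r_U) = −k₁/(k₁+k₂·C_A).
Integrating from C_{A0} to C_A: C_D = (0.119/0.649)·ln[(0.119+0.649·3.42)/(0.119+0.649·0.722)] = 0.1834·ln(2.339/0.5873) = 0.2533 mol/dm³.
C_U = (C_{A0}−C_A)−C_D = 2.445 mol/dm³; S̃_{D/U} = 0.2533/2.445 = 0.104.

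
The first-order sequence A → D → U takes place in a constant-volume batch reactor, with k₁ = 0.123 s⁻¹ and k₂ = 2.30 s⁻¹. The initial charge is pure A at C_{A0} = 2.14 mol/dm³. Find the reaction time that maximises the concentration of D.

Setting dC_D/dt = 0 gives t_opt = ln(k₂/k₁)/(k₂−k₁).
= ln(2.30/0.123)/(2.30−0.123) = ln(18.70)/2.177 = 2.928/2.177 = 1.35 s.

1.35 s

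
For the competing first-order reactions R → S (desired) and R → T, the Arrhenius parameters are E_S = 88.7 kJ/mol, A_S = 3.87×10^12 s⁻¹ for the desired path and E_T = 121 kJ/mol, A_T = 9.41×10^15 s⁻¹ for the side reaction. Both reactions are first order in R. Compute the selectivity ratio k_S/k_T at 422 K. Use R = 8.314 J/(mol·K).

k_S/k_T = (A_S/A_T)·exp[−(E_S−E_T)/(RT)] = (A_S/A_T)·exp[(E_T−E_S)/(RT)].
(E_T−E_S)/(RT) = (121−88.7)×10³/(8.314×422) = 32300/3509 = 9.206.
k_S/k_T = (3.87×10^12/9.41×10^15)·exp(9.206) = 4.113×10^-4 × 9959 = 4.10.

4.10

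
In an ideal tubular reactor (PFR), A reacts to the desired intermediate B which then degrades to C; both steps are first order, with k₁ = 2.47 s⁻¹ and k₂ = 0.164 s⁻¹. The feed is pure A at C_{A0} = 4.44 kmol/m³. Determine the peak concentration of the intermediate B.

3.66 kmol/m³

At the optimum, C_{B,max}/C_{A0} = (k₁/k₂)^[k₂/(k₂−k₁)].
= (2.47/0.164)^(0.164/(0.164−2.47)) = (15.06)^(-0.07112) = 0.8246.
C_{B,max} = 0.8246×4.44 = 3.66 kmol/m³.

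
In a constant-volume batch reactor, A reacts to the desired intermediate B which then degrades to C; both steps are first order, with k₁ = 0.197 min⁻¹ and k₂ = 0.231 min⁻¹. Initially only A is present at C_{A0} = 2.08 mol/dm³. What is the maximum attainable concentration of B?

At the optimum, C_{B,max}/C_{A0} = (k₁/k₂)^[k₂/(k₂−k₁)].
= (0.197/0.231)^(0.231/(0.231−0.197)) = (0.8528)^(6.794) = 0.3390.
C_{B,max} = 0.3390×2.08 = 0.705 mol/dm³.

0.705 mol/dm³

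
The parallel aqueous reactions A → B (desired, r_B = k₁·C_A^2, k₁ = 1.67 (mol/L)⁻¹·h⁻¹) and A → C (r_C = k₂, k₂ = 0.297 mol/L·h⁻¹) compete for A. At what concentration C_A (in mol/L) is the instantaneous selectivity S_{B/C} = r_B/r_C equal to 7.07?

1.12 mol/L

S_{B/C} = (k₁/k₂)·C_A^2 ⇒ C_A = (S·k₂/k₁)^(0.5).
= (7.07×0.297/1.67)^(0.5) = (1.257)^(0.5) = 1.12 mol/L.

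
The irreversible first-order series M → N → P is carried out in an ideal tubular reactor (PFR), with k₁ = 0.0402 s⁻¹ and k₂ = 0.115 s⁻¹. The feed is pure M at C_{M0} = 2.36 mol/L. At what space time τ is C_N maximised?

14.1 s

For first-order series the maximum of C_N occurs at τ_opt = ln(k₂/k₁)/(k₂−k₁).
= ln(0.115/0.0402)/(0.115−0.0402) = ln(2.861)/0.07480 = 1.051/0.07480 = 14.1 s.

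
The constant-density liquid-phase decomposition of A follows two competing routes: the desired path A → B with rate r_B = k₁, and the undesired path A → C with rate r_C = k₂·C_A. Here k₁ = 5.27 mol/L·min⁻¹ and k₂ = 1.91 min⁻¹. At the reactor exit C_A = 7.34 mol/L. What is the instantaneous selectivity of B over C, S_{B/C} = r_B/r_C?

S_{B/C} = r_B/r_C = (k₁)/(k₂·C_A) = (k₁/k₂)·C_A⁻¹.
= (5.27) / (1.91×7.340) = 5.270/14.02 = 0.376.

0.376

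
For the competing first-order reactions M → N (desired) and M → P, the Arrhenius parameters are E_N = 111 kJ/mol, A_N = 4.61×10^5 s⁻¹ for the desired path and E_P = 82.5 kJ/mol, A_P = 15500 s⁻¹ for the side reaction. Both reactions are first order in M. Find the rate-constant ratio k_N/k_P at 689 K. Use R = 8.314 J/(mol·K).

With equal orders, S_{N/P} = k_N/k_P = (A_N/A_P)·exp[(E_P−E_N)/(RT)].
(E_P−E_N)/(RT) = (82.5−111)×10³/(8.314×689) = -28500/5728 = -4.975.
k_N/k_P = (4.61×10^5/15500)·exp(-4.975) = 29.74 × 0.006907 = 0.205.

0.205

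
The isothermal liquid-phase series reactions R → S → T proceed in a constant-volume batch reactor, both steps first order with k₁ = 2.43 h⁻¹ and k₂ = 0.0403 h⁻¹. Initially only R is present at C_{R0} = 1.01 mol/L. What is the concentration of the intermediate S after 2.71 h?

0.919 mol/L

The intermediate concentration in a first-order A→B→C sequence is C_S = k₁C_{R0}(e^(−k₁t) − e^(−k₂t))/(k₂−k₁).
e^(−k₁t) = e^(−2.43×2.71) = e^(−6.585) = 0.001381; e^(−k₂t) = e^(−0.1092) = 0.8965.
C_S = 2.43×1.01/(0.0403−2.43) × (0.001381−0.8965) = (-1.027)×(-0.8952) = 0.9194 mol/L.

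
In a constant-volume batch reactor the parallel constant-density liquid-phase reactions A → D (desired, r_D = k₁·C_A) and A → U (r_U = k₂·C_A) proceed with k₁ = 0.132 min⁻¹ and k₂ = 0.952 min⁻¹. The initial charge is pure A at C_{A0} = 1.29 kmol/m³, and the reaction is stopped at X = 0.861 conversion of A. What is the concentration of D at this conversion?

0.135 kmol/m³

C_A = C_{A0}(1−X) = 0.1793 kmol/m³.
Both paths are first order in A, so the instantaneous fraction to D is constant: dC_D/d(−C_A) = k₁/(k₁+k₂) = 0.1218.
C_D = 0.1218·(C_{A0}−C_A) = 0.1218×1.111 = 0.135 kmol/m³.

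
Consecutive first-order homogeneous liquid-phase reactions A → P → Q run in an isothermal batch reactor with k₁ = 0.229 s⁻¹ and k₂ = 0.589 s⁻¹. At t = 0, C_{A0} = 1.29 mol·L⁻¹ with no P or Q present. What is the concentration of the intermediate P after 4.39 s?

0.238 mol·L⁻¹

Solving the coupled first-order balances gives C_P(t) = [k₁/(k₂−k₁)]·C_{A0}·(e^(−k₁t) − e^(−k₂t)).
e^(−k₁t) = e^(−0.229×4.39) = e^(−1.005) = 0.3659; e^(−k₂t) = e^(−2.586) = 0.07534.
C_P = 0.229×1.29/(0.589−0.229) × (0.3659−0.07534) = 0.8206×0.2906 = 0.2385 mol·L⁻¹.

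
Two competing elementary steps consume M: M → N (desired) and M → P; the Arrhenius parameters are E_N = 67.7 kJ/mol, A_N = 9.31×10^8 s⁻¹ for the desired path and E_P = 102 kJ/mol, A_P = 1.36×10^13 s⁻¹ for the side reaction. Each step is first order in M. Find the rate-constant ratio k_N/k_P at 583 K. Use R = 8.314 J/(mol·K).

0.0810

With equal orders, S_{N/P} = k_N/k_P = (A_N/A_P)·exp[(E_P−E_N)/(RT)].
(E_P−E_N)/(RT) = (102−67.7)×10³/(8.314×583) = 34300/4847 = 7.076.
k_N/k_P = (9.31×10^8/1.36×10^13)·exp(7.076) = 6.846×10^-5 × 1184 = 0.0810.
Since E_N < E_P, lowering the temperature improves selectivity toward N.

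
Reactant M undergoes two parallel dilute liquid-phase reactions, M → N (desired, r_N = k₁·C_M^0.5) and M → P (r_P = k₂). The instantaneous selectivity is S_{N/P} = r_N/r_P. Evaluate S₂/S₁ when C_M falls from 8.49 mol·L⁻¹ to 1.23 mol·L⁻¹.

S_{N/P} = (k₁/k₂)·C_M^0.5, so S₂/S₁ = (C_{M,2}/C_{M,1})^0.5.
= (1.23/8.49)^0.5 = (0.1449)^0.5 = 0.381.
Selectivity toward N falls as C_M falls — high-concentration operation is favoured.

0.381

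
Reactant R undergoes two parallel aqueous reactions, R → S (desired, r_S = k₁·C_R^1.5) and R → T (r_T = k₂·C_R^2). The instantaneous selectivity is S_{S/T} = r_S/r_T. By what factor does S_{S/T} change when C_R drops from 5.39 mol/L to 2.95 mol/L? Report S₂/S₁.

S_{S/T} = (k₁/k₂)·C_R^-0.5, so S₂/S₁ = (C_{R,2}/C_{R,1})^-0.5.
= (2.95/5.39)^(-0.5) = (0.5473)^(-0.5) = 1.35.

1.35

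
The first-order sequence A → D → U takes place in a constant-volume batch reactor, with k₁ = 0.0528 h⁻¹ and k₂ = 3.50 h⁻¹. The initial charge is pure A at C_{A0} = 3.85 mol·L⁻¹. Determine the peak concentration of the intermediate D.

For a first-order series the maximum intermediate yield is C_{D,max}/C_{A0} = (k₁/k₂)^[k₂/(k₂−k₁)].
= (0.0528/3.50)^(3.50/(3.50−0.0528)) = (0.01509)^(1.015) = 0.01415.
C_{D,max} = 0.01415×3.85 = 0.0545 mol·L⁻¹.

0.0545 mol·L⁻¹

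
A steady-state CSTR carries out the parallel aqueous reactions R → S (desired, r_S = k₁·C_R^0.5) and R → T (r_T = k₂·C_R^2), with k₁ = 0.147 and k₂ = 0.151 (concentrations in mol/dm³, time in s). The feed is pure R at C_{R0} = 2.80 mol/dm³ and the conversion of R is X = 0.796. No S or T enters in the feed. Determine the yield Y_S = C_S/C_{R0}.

0.551

Exit C_R = C_{R0}(1−X) = 2.80×0.204 = 0.5712 mol/dm³.
A CSTR operates uniformly at the exit composition, giving r_S = 0.1111 and r_T = 0.04927 (each k·C_R^n at C_R = 0.5712).
Fraction of consumed R going to S: r_S/(r_S+r_T) = 0.6928.
C_S = 0.6928·C_{R0}·X = 0.6928×2.80×0.796 = 1.54 mol/dm³; Y_S = C_S/C_{R0} = 0.551.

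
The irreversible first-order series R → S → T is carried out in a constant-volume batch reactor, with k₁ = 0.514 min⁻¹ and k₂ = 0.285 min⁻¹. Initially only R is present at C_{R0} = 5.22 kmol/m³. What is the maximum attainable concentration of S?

Evaluating C_S at t_opt = ln(k₂/k₁)/(k₂−k₁) gives C_{S,max}/C_{R0} = (k₁/k₂)^[k₂/(k₂−k₁)].
= (0.514/0.285)^(0.285/(0.285−0.514)) = (1.804)^(-1.245) = 0.4800.
C_{S,max} = 0.4800×5.22 = 2.51 kmol/m³.

2.51 kmol/m³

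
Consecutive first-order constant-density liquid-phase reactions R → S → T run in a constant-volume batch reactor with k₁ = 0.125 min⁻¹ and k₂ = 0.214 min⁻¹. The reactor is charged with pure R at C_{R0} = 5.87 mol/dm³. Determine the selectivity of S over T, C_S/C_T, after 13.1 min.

For first-order series with pure R initially, C_S(t) = k₁C_{R0}/(k₂−k₁)·(e^(−k₁t) − e^(−k₂t)).
e^(−k₁t) = e^(−0.125×13.1) = e^(−1.637) = 0.1945; e^(−k₂t) = e^(−2.803) = 0.06060.
C_S = 0.125×5.87/(0.214−0.125) × (0.1945−0.06060) = 8.244×0.1339 = 1.104 mol/dm³.
C_R = C_{R0}e^(−k₁t) = 1.142 mol/dm³, so C_T = C_{R0}−C_R−C_S = 3.625 mol/dm³; C_S/C_T = 0.304.

0.304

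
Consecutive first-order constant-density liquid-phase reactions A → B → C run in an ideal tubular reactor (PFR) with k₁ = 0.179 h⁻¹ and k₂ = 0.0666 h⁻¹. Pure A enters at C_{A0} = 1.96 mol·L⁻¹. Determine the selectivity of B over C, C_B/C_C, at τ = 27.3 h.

The intermediate concentration in a first-order A→B→C sequence is C_B = k₁C_{A0}(e^(−k₁τ) − e^(−k₂τ))/(k₂−k₁).
e^(−k₁τ) = e^(−0.179×27.3) = e^(−4.887) = 0.007546; e^(−k₂τ) = e^(−1.818) = 0.1623.
C_B = 0.179×1.96/(0.0666−0.179) × (0.007546−0.1623) = (-3.121)×(-0.1548) = 0.4831 mol·L⁻¹.
C_A = C_{A0}e^(−k₁τ) = 0.01479 mol·L⁻¹, so C_C = C_{A0}−C_A−C_B = 1.462 mol·L⁻¹; C_B/C_C = 0.330.

0.330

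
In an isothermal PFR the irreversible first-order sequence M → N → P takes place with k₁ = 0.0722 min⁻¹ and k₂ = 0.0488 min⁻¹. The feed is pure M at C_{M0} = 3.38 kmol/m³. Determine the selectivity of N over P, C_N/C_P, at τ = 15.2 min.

1.94

For first-order series with pure M initially, C_N(τ) = k₁C_{M0}/(k₂−k₁)·(e^(−k₁τ) − e^(−k₂τ)).
e^(−k₁τ) = e^(−0.0722×15.2) = e^(−1.097) = 0.3337; e^(−k₂τ) = e^(−0.7418) = 0.4763.
C_N = 0.0722×3.38/(0.0488−0.0722) × (0.3337−0.4763) = (-10.43)×(-0.1426) = 1.487 kmol/m³.
C_M = C_{M0}e^(−k₁τ) = 1.128 kmol/m³, so C_P = C_{M0}−C_M−C_N = 0.7654 kmol/m³; C_N/C_P = 1.94.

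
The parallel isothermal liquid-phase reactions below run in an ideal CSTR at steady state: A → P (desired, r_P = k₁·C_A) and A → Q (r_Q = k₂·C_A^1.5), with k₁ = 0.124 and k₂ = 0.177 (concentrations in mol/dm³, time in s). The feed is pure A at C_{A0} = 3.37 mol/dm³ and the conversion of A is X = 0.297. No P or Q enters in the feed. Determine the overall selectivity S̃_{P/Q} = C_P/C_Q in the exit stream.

Exit C_A = C_{A0}(1−X) = 3.37×0.703 = 2.369 mol/dm³.
A CSTR operates uniformly at the exit composition, giving r_P = 0.2938 and r_Q = 0.6454 (each k·C_A^n at C_A = 2.369).
Overall selectivity = C_P/C_Q = r_Pτ/(r_Qτ) = r_P/r_Q = 0.455.

0.455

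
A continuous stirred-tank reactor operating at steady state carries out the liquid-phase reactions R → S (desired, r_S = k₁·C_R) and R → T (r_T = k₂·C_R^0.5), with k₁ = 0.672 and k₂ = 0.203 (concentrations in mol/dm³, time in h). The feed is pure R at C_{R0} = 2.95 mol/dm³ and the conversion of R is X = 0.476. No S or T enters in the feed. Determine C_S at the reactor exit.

1.13 mol/dm³

Exit C_R = C_{R0}(1−X) = 2.95×0.524 = 1.546 mol/dm³.
Rates in a CSTR are evaluated at the outlet concentration: r_S = 0.672×1.546 = 1.039, r_T = 0.203×1.546^0.5 = 0.2524.
Fraction of consumed R going to S: r_S/(r_S+r_T) = 0.8045.
C_S = 0.8045·C_{R0}·X = 0.8045×2.95×0.476 = 1.13 mol/dm³.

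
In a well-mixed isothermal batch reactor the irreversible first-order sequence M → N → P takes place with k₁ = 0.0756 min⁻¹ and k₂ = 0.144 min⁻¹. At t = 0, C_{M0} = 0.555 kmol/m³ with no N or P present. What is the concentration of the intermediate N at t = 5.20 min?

0.124 kmol/m³

Solving the coupled first-order balances gives C_N(t) = [k₁/(k₂−k₁)]·C_{M0}·(e^(−k₁t) − e^(−k₂t)).
e^(−k₁t) = e^(−0.0756×5.20) = e^(−0.3931) = 0.6749; e^(−k₂t) = e^(−0.7488) = 0.4729.
C_N = 0.0756×0.555/(0.144−0.0756) × (0.6749−0.4729) = 0.6134×0.2020 = 0.1239 kmol/m³.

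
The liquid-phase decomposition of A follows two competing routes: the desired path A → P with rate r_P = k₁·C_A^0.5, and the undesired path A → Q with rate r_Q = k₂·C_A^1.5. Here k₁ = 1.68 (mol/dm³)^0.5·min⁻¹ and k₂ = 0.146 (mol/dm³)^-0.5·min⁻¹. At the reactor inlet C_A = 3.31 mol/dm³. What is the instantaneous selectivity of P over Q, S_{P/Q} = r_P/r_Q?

S_{P/Q} = r_P/r_Q = (k₁·C_A^0.5)/(k₂·C_A^1.5) = (k₁/k₂)·C_A⁻¹.
= (1.68×3.310^0.5) / (0.146×3.310^1.5) = 3.056/0.8792 = 3.48.
The undesired path is higher order in A, so low C_A (CSTR or dilute feed) favours P.

3.48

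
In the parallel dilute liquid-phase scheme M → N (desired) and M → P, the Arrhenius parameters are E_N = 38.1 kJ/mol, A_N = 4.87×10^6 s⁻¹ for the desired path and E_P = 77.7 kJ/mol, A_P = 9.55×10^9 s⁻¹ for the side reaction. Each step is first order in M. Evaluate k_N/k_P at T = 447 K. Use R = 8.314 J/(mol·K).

21.6

Since both paths have the same order in M, the concentration cancels and S_{N/P} = k_N/k_P = (A_N/A_P)·exp[(E_P−E_N)/(RT)].
(E_P−E_N)/(RT) = (77.7−38.1)×10³/(8.314×447) = 39600/3716 = 10.66.
k_N/k_P = (4.87×10^6/9.55×10^9)·exp(10.66) = 5.099×10^-4 × 42429 = 21.6.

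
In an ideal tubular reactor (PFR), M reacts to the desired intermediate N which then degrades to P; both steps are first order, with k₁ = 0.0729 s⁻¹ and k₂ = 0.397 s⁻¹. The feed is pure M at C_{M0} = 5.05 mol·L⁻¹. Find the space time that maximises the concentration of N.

For first-order series the maximum of C_N occurs at τ_opt = ln(k₂/k₁)/(k₂−k₁).
= ln(0.397/0.0729)/(0.397−0.0729) = ln(5.446)/0.3241 = 1.695/0.3241 = 5.23 s.

5.23 s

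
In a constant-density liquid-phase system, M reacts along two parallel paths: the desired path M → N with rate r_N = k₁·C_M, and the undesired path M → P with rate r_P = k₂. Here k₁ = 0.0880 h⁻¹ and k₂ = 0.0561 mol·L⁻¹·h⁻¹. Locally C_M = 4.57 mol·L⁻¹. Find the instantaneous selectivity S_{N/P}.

S_{N/P} = r_N/r_P = (k₁·C_M)/(k₂) = (k₁/k₂)·C_M.
= (0.0880×4.570) / (0.0561) = 0.4022/0.05610 = 7.17.

7.17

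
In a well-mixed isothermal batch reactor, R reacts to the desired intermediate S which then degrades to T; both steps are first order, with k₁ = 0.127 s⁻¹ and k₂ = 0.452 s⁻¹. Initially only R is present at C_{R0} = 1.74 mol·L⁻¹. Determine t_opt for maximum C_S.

3.91 s

For first-order series the maximum of C_S occurs at t_opt = ln(k₂/k₁)/(k₂−k₁).
= ln(0.452/0.127)/(0.452−0.127) = ln(3.559)/0.3250 = 1.269/0.3250 = 3.91 s.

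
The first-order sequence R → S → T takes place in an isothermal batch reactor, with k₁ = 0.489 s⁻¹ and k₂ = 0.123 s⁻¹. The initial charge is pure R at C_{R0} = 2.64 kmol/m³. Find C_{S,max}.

For a first-order series the maximum intermediate yield is C_{S,max}/C_{R0} = (k₁/k₂)^[k₂/(k₂−k₁)].
= (0.489/0.123)^(0.123/(0.123−0.489)) = (3.976)^(-0.3361) = 0.6289.
C_{S,max} = 0.6289×2.64 = 1.66 kmol/m³.

1.66 kmol/m³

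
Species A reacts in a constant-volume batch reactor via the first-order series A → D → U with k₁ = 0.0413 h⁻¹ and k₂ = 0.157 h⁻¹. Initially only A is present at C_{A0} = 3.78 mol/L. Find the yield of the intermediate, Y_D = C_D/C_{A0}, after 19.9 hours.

The intermediate concentration in a first-order A→B→C sequence is C_D = k₁C_{A0}(e^(−k₁t) − e^(−k₂t))/(k₂−k₁).
e^(−k₁t) = e^(−0.0413×19.9) = e^(−0.8219) = 0.4396; e^(−k₂t) = e^(−3.124) = 0.04397.
C_D = 0.0413×3.78/(0.157−0.0413) × (0.4396−0.04397) = 1.349×0.3956 = 0.5338 mol/L.
Y_D = C_D/C_{A0} = 0.5338/3.78 = 0.141.

0.141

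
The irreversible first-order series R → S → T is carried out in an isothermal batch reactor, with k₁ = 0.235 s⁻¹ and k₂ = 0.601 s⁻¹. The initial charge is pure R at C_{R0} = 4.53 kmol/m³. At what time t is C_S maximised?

2.57 s

The intermediate peaks when r₁ = r₂, i.e. k₁e^(−k₁t) = k₂e^(−k₂t), giving t_opt = ln(k₂/k₁)/(k₂−k₁).
= ln(0.601/0.235)/(0.601−0.235) = ln(2.557)/0.3660 = 0.9390/0.3660 = 2.57 s.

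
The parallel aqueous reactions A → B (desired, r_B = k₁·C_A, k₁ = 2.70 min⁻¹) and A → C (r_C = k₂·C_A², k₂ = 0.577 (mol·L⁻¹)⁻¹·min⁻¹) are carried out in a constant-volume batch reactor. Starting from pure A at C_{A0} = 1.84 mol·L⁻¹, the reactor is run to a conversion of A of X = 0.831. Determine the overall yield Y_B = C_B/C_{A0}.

C_A = C_{A0}(1−X) = 0.3110 mol·L⁻¹.
Along a PFR/batch, dC_B/dC_A = −r_B/(r_B+r_C) = −k₁/(k₁+k₂·C_A).
Integrating from C_{A0} to C_A: C_B = (2.70/0.577)·ln[(2.70+0.577·1.84)/(2.70+0.577·0.311)] = 4.679·ln(3.762/2.879) = 1.251 mol·L⁻¹.
Y_B = C_B/C_{A0} = 1.251/1.84 = 0.680.

0.680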